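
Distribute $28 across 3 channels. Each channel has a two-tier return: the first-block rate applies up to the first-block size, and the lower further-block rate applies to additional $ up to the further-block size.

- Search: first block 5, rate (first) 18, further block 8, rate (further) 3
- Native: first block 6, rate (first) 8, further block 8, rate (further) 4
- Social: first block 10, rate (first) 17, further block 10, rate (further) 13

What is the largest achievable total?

Treat each block as its own option and order by rate: Search/first 18 > Social/first 17 > Social/second 13 > Native/first 8 > Native/second 4 > Search/second 3.
Search/first (18): +5 → 23 left.
Fill Social first block (10 at 17) → 13 left.
Fill Social second block (10 at 13) → 3 left.
3 remain; put them into Native first at 8.
Total = 18×5 + 17×10 + 13×10 + 8×3 = 414.

414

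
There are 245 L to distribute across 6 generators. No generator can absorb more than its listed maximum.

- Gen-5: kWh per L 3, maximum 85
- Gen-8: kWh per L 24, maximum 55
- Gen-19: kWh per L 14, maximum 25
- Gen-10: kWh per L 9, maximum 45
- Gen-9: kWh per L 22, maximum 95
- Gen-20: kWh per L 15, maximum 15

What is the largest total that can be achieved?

Rank by kWh per L: Gen-8 24 > Gen-9 22 > Gen-20 15 > Gen-19 14 > Gen-10 9 > Gen-5 3.
Gen-8 takes 55 to reach its cap of 55 — 190 left.
Gen-9: +95 to 95 (cap) — 95 left.
Gen-20 takes 15 to reach its cap of 15 — 80 left.
Gen-19: +25 to 25 (cap) — 55 left.
Give Gen-10 45 to hit its cap of 45 — 10 left.
Gen-5 has room for 85 but only 10 remain, so it gets 10.
Total = 3×10 + 24×55 + 14×25 + 9×45 + 22×95 + 15×15 = 4420.

4420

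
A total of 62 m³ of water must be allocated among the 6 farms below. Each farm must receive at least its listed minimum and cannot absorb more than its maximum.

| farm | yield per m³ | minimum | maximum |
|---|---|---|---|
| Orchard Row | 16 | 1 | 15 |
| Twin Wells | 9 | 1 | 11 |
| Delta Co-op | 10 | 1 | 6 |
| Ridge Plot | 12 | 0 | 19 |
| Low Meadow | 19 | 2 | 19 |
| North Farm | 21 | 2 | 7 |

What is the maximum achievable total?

Meeting every minimum uses 1+1+1+0+2+2 = 7 m³, leaving 55.
Order the farms by yield per m³: North Farm 21 > Low Meadow 19 > Orchard Row 16 > Ridge Plot 12 > Delta Co-op 10 > Twin Wells 9.
Give North Farm 5 more to hit its cap of 7 — 50 left.
Low Meadow: +17 to 19 (cap) — 33 left.
Give Orchard Row 14 more to hit its cap of 15 — 19 left.
Ridge Plot takes 19 more to reach its cap of 19 — 0 left.
Total = 16×15 + 9×1 + 10×1 + 12×19 + 19×19 + 21×7 = 995.

995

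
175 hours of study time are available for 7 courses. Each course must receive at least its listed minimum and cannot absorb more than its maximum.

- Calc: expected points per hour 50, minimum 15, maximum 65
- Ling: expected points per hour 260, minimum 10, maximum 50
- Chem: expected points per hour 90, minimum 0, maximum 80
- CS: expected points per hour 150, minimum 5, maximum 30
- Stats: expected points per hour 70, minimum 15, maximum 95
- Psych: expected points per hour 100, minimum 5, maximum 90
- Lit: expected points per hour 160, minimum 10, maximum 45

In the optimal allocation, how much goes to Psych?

Meeting every minimum uses 15+10+0+5+15+5+10 = 60 hours, leaving 115.
Highest expected points per hour first: Ling 260 > Lit 160 > CS 150 > Psych 100 > Chem 90 > Stats 70 > Calc 50.
Ling takes 40 more to reach its cap of 50 → 75 left.
Lit: +35 to 45 (cap) → 40 left.
CS: +25 to 30 (cap) → 15 left.
Psych has room for 85 more but only 15 remain, so it gets 20.

20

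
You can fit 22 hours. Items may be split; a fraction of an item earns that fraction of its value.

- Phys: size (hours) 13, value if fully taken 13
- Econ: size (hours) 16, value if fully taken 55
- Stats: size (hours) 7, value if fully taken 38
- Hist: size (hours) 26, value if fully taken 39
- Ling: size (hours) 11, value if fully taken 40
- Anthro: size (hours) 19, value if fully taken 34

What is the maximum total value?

Sort by value density: Stats 38/7≈5.43, Ling 40/11≈3.64, Econ 55/16≈3.44, Anthro 34/19≈1.79, Hist 39/26≈1.5, Phys 13/13≈1.
Stats: take in full, 7 hours for value 38 — 15 left.
Take all of Ling (11 hours, value 40) — 4 hours left.
Only 4 hours remain; take 4/16 of Econ for value 55×4/16 = 13.75.
Total value = 91.75.

91.75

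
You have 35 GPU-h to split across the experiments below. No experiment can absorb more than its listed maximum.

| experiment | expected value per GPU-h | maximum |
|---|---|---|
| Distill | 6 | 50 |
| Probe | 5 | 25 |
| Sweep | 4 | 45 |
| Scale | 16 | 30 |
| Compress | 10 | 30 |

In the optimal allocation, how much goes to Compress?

5

Order the experiments by expected value per GPU-h: Scale 16 > Compress 10 > Distill 6 > Probe 5 > Sweep 4.
Scale takes 30 to reach its cap of 30 ; 5 left.
Compress: +5 (room for 30) → 5. Pool exhausted.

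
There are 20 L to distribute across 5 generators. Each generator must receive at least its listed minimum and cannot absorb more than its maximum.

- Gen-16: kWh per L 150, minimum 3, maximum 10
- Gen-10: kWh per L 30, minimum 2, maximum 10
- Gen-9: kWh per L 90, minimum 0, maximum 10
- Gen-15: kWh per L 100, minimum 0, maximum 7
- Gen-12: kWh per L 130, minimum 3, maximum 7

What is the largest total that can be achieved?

Meeting every minimum uses 3+2+0+0+3 = 8 L, leaving 12.
Order the generators by kWh per L: Gen-16 150 > Gen-12 130 > Gen-15 100 > Gen-9 90 > Gen-10 30.
Gen-16 takes 7 more to reach its cap of 10 — 5 left.
Gen-12: +4 to 7 (cap) — 1 left.
Gen-15: +1 (room for 7) → 1. Pool exhausted.
Total = 150×10 + 30×2 + 100×1 + 130×7 = 2570.

2570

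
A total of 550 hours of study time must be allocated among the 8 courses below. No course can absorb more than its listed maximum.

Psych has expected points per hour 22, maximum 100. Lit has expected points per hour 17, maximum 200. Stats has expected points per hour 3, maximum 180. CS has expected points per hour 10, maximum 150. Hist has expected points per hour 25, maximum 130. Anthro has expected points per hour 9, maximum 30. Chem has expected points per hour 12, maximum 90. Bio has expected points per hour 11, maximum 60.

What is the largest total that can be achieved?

10260

Rank by expected points per hour: Hist 25 > Psych 22 > Lit 17 > Chem 12 > Bio 11 > CS 10 > Anthro 9 > Stats 3.
Hist: +130 to 130 (cap) — 420 left.
Give Psych 100 to hit its cap of 100 — 320 left.
Give Lit 200 to hit its cap of 200 — 120 left.
Give Chem 90 to hit its cap of 90 — 30 left.
Bio: +30 (room for 60) → 30. Pool exhausted.
Total = 22×100 + 17×200 + 25×130 + 12×90 + 11×30 = 10260.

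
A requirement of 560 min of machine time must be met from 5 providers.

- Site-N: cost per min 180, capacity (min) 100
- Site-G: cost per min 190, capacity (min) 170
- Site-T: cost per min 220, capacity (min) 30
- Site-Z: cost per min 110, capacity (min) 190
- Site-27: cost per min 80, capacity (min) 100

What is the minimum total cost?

Fill from the cheapest provider first.
Site-27 at 80: take all 100 min ; 460 still needed.
Take 190 from Site-Z at 110 ; need 270 more.
Site-N (180): use full 100 ; 170 min to go.
Take 170 from Site-G at 190 ; need 0 more.
Site-T: unused.
Cost = 100×80 + 190×110 + 100×180 + 170×190 = 79200.

79200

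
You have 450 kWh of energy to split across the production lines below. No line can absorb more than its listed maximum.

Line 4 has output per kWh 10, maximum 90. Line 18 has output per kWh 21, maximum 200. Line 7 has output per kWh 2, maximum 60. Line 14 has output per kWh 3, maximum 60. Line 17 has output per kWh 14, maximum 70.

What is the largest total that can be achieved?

6320

Highest output per kWh first: Line 18 21 > Line 17 14 > Line 4 10 > Line 14 3 > Line 7 2.
Line 18 takes 200 to reach its cap of 200 — 250 left.
Line 17 takes 70 to reach its cap of 70 — 180 left.
Line 4: +90 to 90 (cap) — 90 left.
Line 14: +60 to 60 (cap) — 30 left.
Line 7 has room for 60 but only 30 remain, so it gets 30.
Total = 10×90 + 21×200 + 2×30 + 3×60 + 14×70 = 6320.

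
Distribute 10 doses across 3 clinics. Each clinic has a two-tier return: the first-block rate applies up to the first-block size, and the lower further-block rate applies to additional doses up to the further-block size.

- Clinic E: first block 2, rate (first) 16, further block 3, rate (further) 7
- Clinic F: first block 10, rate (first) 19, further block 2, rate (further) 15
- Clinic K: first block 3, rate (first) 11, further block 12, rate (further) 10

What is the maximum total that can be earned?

190

Rank every tier by rate: Clinic F/T1 19 > Clinic E/T1 16 > Clinic F/T2 15 > Clinic K/T1 11 > Clinic K/T2 10 > Clinic E/T2 7.
Clinic F T1 at 19: fill all 10 — 0 left.
Total = 19×10 = 190.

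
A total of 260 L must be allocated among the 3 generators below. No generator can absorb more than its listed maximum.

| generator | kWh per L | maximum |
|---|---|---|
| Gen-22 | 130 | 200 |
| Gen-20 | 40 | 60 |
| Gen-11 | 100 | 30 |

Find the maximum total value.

Rank by kWh per L: Gen-22 130 > Gen-11 100 > Gen-20 40.
Gen-22: +200 to 200 (cap) — 60 left.
Gen-11 takes 30 to reach its cap of 30 — 30 left.
Only 30 left; Gen-20 takes them to reach 30.
Total = 130×200 + 40×30 + 100×30 = 30200.

30200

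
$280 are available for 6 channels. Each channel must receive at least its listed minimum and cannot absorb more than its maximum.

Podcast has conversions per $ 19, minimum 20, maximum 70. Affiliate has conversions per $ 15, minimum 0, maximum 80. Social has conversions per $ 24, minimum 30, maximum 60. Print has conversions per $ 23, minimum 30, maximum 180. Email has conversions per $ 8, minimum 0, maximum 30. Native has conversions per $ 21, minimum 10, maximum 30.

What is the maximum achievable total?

Meeting every minimum uses 20+0+30+30+0+10 = 90 $, leaving 190.
Order the channels by conversions per $: Social 24 > Print 23 > Native 21 > Podcast 19 > Affiliate 15 > Email 8.
Give Social 30 more to hit its cap of 60 — 160 left.
Give Print 150 more to hit its cap of 180 — 10 left.
Native: +10 (room for 20) → 20. Pool exhausted.
Total = 19×20 + 24×60 + 23×180 + 21×20 = 6380.

6380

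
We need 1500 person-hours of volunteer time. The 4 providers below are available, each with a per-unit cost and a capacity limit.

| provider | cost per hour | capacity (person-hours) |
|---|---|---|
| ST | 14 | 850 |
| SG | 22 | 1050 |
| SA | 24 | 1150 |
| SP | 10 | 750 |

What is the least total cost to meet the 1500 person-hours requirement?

Cheapest first:
SP (10): use full 750 — 750 person-hours to go.
ST (14): take the remaining 750 — done.
SG, SA: unused.
Cost = 750×10 + 750×14 = 18000.

18000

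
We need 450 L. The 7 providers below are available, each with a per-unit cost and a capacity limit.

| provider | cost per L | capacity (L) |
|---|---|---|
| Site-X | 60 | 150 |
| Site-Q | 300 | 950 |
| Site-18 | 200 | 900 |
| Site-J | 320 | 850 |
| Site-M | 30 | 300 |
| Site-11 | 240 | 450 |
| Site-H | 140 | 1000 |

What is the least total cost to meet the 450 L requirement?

18000

Cheapest first:
Take 300 from Site-M at 30 ; need 150 more.
Site-X (60): use full 150 ; 0 L to go.
Site-H, Site-18, Site-11, Site-Q, Site-J: unused.
Cost = 300×30 + 150×60 = 18000.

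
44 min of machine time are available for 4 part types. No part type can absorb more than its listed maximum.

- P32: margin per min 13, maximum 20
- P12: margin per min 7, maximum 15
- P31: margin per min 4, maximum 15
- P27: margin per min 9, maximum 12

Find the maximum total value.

452

Order the part types by margin per min: P32 13 > P27 9 > P12 7 > P31 4.
P32 takes 20 to reach its cap of 20 ; 24 left.
P27 takes 12 to reach its cap of 12 ; 12 left.
P12 has room for 15 but only 12 remain, so it gets 12.
Total = 13×20 + 7×12 + 9×12 = 452.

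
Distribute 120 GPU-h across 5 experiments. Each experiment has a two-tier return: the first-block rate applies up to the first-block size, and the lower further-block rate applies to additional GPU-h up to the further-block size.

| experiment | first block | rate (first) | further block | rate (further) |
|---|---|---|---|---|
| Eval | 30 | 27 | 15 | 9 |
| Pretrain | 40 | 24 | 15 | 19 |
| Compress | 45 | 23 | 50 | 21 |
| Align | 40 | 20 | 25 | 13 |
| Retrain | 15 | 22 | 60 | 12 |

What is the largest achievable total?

Rank every tier by rate: Eval/T1 27 > Pretrain/T1 24 > Compress/T1 23 > Retrain/T1 22 > Compress/T2 21 > Align/T1 20 > Pretrain/T2 19 > Align/T2 13 > Retrain/T2 12 > Eval/T2 9.
Eval T1 at 27: fill all 30 — 90 left.
Pretrain/T1 (24): +40 — 50 left.
Compress T1 at 23: fill all 45 — 5 left.
Retrain/T1: +5 of 15 at 22; pool empty.
Total = 27×30 + 24×40 + 23×45 + 22×5 = 2915.

2915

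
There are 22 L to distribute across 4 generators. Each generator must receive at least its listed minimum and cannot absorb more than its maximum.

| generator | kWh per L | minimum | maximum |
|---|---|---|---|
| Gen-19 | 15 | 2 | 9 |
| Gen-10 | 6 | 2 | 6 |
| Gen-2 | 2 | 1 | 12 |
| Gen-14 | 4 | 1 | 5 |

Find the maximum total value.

195

Meeting every minimum uses 2+2+1+1 = 6 L, leaving 16.
Order the generators by kWh per L: Gen-19 15 > Gen-10 6 > Gen-14 4 > Gen-2 2.
Gen-19: +7 to 9 (cap) — 9 left.
Give Gen-10 4 more to hit its cap of 6 — 5 left.
Gen-14 takes 4 more to reach its cap of 5 — 1 left.
Only 1 left; Gen-2 takes them to reach 2.
Total = 15×9 + 6×6 + 2×2 + 4×5 = 195.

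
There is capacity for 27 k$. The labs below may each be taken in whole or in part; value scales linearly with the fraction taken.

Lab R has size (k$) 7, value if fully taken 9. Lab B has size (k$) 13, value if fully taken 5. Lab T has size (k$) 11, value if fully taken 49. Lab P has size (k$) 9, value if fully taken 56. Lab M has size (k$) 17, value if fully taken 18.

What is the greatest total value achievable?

114

Rank by value-to-size ratio: Lab P 56/9≈6.22, Lab T 49/11≈4.45, Lab R 9/7≈1.29, Lab M 18/17≈1.06, Lab B 5/13≈0.385.
Lab P: take in full, 9 k$ for value 56 ; 18 left.
Lab T: take in full, 11 k$ for value 49 ; 7 left.
Lab R: take in full, 7 k$ for value 9 ; 0 left.
Total value = 114.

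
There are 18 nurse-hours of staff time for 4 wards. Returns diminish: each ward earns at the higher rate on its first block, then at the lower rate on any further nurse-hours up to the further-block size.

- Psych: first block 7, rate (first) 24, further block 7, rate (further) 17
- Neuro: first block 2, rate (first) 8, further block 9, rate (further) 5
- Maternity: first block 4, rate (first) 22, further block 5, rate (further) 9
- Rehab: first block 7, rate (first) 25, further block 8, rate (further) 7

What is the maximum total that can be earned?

Treat each block as its own option and order by rate: Rehab/T1 25 > Psych/T1 24 > Maternity/T1 22 > Psych/T2 17 > Maternity/T2 9 > Neuro/T1 8 > Rehab/T2 7 > Neuro/T2 5.
Rehab/T1 (25): +7 — 11 left.
Psych/T1 (24): +7 — 4 left.
Fill Maternity T1 block (4 at 22) — 0 left.
Total = 25×7 + 24×7 + 22×4 = 431.

431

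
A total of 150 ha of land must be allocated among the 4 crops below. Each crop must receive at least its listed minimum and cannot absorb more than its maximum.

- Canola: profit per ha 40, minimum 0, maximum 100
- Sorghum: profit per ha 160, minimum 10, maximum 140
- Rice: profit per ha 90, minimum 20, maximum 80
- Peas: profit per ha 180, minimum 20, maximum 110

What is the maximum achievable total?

24800

Meeting every minimum uses 0+10+20+20 = 50 ha, leaving 100.
Order the crops by profit per ha: Peas 180 > Sorghum 160 > Rice 90 > Canola 40.
Give Peas 90 more to hit its cap of 110 → 10 left.
Sorghum has room for 130 more but only 10 remain, so it gets 20.
Total = 160×20 + 90×20 + 180×110 = 24800.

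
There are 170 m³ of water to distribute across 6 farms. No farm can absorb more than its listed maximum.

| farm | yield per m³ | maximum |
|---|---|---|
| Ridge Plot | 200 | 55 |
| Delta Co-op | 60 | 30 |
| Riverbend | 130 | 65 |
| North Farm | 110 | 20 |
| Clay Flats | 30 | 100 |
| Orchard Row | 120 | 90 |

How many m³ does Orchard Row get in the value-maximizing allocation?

50

Order the farms by yield per m³: Ridge Plot 200 > Riverbend 130 > Orchard Row 120 > North Farm 110 > Delta Co-op 60 > Clay Flats 30.
Give Ridge Plot 55 to hit its cap of 55 — 115 left.
Give Riverbend 65 to hit its cap of 65 — 50 left.
Orchard Row: +50 (room for 90) → 50. Pool exhausted.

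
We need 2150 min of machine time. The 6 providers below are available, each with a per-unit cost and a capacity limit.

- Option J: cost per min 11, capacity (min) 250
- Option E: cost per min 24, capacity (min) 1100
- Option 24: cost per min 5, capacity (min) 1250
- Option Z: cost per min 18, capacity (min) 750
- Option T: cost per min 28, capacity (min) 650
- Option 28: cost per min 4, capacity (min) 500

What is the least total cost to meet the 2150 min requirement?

Use providers in increasing cost order.
Option 28 (4): use full 500 ; 1650 min to go.
Take 1250 from Option 24 at 5 ; need 400 more.
Take 250 from Option J at 11 ; need 150 more.
Take 150 from Option Z at 18 to finish.
Option E, Option T: unused.
Cost = 500×4 + 1250×5 + 250×11 + 150×18 = 13700.

13700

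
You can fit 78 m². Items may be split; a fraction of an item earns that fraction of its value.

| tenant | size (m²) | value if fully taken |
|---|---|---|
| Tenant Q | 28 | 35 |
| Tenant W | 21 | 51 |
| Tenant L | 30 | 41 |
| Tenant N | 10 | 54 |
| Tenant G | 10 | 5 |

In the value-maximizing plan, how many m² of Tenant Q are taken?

17

Rank by value-to-size ratio: Tenant N 54/10≈5.4, Tenant W 51/21≈2.43, Tenant L 41/30≈1.37, Tenant Q 35/28≈1.25, Tenant G 5/10≈0.5.
Take all of Tenant N (10 m², value 54) ; 68 m² left.
Take all of Tenant W (21 m², value 51) ; 47 m² left.
All 30 m² of Tenant L fit (value 41) ; 17 remain.
Fill the last 17 m² with part of Tenant Q: 17/28 of it earns 21.25.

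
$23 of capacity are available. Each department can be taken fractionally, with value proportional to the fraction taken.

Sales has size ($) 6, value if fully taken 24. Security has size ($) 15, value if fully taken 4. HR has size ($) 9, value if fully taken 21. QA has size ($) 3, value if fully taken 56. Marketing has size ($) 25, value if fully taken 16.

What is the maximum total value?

Rank by value-to-size ratio: QA 56/3≈18.7, Sales 24/6≈4, HR 21/9≈2.33, Marketing 16/25≈0.64, Security 4/15≈0.267.
QA: take in full, 3 $ for value 56 ; 20 left.
All 6 $ of Sales fit (value 24) ; 14 remain.
HR: take in full, 9 $ for value 21 ; 5 left.
5 $ left: a 5/25 share of Marketing gives 16×5/25 = 3.2.
Total value = 104.2.

104.2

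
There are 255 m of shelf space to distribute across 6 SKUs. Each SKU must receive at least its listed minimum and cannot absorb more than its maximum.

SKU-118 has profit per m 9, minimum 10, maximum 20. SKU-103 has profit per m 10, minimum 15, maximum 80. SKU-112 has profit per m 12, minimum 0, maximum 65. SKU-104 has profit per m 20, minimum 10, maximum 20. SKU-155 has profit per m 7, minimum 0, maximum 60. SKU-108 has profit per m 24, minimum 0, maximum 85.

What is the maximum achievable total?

4060

Meeting every minimum uses 10+15+0+10+0+0 = 35 m, leaving 220.
Rank by profit per m: SKU-108 24 > SKU-104 20 > SKU-112 12 > SKU-103 10 > SKU-118 9 > SKU-155 7.
SKU-108 takes 85 more to reach its cap of 85 ; 135 left.
SKU-104: +10 to 20 (cap) ; 125 left.
Give SKU-112 65 more to hit its cap of 65 ; 60 left.
Only 60 left; SKU-103 takes them to reach 75.
Total = 9×10 + 10×75 + 12×65 + 20×20 + 24×85 = 4060.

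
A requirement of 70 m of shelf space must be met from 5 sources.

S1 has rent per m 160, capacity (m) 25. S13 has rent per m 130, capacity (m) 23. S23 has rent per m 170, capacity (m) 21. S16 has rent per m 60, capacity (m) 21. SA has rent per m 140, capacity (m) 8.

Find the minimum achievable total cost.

Cheapest first:
Take 21 from S16 at 60 — need 49 more.
S13 at 130: take all 23 m — 26 still needed.
Take 8 from SA at 140 — need 18 more.
Take 18 from S1 at 160 to finish.
S23: unused.
Cost = 21×60 + 23×130 + 8×140 + 18×160 = 8250.

8250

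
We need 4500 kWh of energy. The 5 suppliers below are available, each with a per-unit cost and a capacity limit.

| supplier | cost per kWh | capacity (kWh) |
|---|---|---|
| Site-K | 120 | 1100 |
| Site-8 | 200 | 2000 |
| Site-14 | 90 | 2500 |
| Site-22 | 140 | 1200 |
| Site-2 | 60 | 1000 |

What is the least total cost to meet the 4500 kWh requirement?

Cheapest first:
Site-2 (60): use full 1000 ; 3500 kWh to go.
Site-14 (90): use full 2500 ; 1000 kWh to go.
Site-K at 120: take 1000 of its 1100 ; requirement met.
Site-22, Site-8: unused.
Cost = 1000×60 + 2500×90 + 1000×120 = 405000.

405000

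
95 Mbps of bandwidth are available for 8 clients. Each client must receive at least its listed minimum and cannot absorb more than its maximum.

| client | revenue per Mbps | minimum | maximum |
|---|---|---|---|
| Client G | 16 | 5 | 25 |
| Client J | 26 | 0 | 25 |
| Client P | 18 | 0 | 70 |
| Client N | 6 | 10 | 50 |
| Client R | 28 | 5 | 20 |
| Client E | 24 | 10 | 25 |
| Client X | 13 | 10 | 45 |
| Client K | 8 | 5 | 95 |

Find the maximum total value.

Meeting every minimum uses 5+0+0+10+5+10+10+5 = 45 Mbps, leaving 50.
Rank by revenue per Mbps: Client R 28 > Client J 26 > Client E 24 > Client P 18 > Client G 16 > Client X 13 > Client K 8 > Client N 6.
Give Client R 15 more to hit its cap of 20 — 35 left.
Give Client J 25 more to hit its cap of 25 — 10 left.
Client E: +10 (room for 15) → 20. Pool exhausted.
Total = 16×5 + 26×25 + 6×10 + 28×20 + 24×20 + 13×10 + 8×5 = 2000.

2000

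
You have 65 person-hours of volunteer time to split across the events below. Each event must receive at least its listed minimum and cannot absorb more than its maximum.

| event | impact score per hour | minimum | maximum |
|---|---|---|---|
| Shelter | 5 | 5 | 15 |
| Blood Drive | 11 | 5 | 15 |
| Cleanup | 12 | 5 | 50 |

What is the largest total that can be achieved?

Meeting every minimum uses 5+5+5 = 15 person-hours, leaving 50.
Order the events by impact score per hour: Cleanup 12 > Blood Drive 11 > Shelter 5.
Cleanup: +45 to 50 (cap) ; 5 left.
Blood Drive: +5 (room for 10) → 10. Pool exhausted.
Total = 5×5 + 11×10 + 12×50 = 735.

735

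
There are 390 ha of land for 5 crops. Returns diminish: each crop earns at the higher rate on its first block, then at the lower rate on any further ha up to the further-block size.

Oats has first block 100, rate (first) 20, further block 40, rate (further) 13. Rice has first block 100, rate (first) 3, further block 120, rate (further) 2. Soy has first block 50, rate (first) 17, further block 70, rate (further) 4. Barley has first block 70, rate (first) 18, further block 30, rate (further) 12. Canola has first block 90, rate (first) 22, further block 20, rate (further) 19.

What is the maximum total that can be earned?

7230

Rank every tier by rate: Canola/first 22 > Oats/first 20 > Canola/second 19 > Barley/first 18 > Soy/first 17 > Oats/second 13 > Barley/second 12 > Soy/second 4 > Rice/first 3 > Rice/second 2.
Fill Canola first block (90 at 22) → 300 left.
Oats/first (20): +100 → 200 left.
Canola second at 19: fill all 20 → 180 left.
Fill Barley first block (70 at 18) → 110 left.
Fill Soy first block (50 at 17) → 60 left.
Oats/second (13): +40 → 20 left.
20 remain; put them into Barley second at 12.
Total = 22×90 + 20×100 + 19×20 + 18×70 + 17×50 + 13×40 + 12×20 = 7230.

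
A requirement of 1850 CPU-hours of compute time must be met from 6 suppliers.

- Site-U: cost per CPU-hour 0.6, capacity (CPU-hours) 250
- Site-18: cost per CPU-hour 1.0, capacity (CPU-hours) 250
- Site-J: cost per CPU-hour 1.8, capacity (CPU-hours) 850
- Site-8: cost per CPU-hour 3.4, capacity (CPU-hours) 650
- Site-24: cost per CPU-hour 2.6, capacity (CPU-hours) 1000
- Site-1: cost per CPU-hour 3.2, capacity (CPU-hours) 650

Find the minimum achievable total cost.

3230

Fill from the cheapest supplier first.
Site-U at 0.6: take all 250 CPU-hours ; 1600 still needed.
Site-18 (1.0): use full 250 ; 1350 CPU-hours to go.
Site-J at 1.8: take all 850 CPU-hours ; 500 still needed.
Site-24 at 2.6: take 500 of its 1000 ; requirement met.
Site-1, Site-8: unused.
Cost = 250×0.6 + 250×1.0 + 850×1.8 + 500×2.6 = 3230.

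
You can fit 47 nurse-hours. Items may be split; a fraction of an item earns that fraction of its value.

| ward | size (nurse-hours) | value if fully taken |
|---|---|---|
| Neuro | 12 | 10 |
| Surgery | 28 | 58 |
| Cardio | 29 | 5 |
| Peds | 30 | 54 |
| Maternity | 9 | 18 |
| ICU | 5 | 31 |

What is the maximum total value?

116

Rank by value-to-size ratio: ICU 31/5≈6.2, Surgery 58/28≈2.07, Maternity 18/9≈2, Peds 54/30≈1.8, Neuro 10/12≈0.833, Cardio 5/29≈0.172.
ICU: take in full, 5 nurse-hours for value 31 — 42 left.
Take all of Surgery (28 nurse-hours, value 58) — 14 nurse-hours left.
Take all of Maternity (9 nurse-hours, value 18) — 5 nurse-hours left.
Only 5 nurse-hours remain; take 5/30 of Peds for value 54×5/30 = 9.
Total value = 116.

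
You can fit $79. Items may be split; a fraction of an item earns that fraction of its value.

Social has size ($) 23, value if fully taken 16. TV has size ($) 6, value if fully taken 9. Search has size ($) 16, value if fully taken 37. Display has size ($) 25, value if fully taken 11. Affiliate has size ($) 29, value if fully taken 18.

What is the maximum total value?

82.2

Best value per unit of size first: Search 37/16≈2.31, TV 9/6≈1.5, Social 16/23≈0.696, Affiliate 18/29≈0.621, Display 11/25≈0.44.
Search: take in full, 16 $ for value 37 → 63 left.
All 6 $ of TV fit (value 9) → 57 remain.
Social: take in full, 23 $ for value 16 → 34 left.
Affiliate: take in full, 29 $ for value 18 → 5 left.
Only 5 $ remain; take 5/25 of Display for value 11×5/25 = 2.2.
Total value = 82.2.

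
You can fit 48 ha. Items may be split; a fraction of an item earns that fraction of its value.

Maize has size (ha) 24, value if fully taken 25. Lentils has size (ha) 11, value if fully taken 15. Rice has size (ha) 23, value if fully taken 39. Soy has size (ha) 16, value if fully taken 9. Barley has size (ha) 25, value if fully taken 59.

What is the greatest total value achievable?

98

Rank by value-to-size ratio: Barley 59/25≈2.36, Rice 39/23≈1.7, Lentils 15/11≈1.36, Maize 25/24≈1.04, Soy 9/16≈0.562.
Barley: take in full, 25 ha for value 59 — 23 left.
All 23 ha of Rice fit (value 39) — 0 remain.
Total value = 98.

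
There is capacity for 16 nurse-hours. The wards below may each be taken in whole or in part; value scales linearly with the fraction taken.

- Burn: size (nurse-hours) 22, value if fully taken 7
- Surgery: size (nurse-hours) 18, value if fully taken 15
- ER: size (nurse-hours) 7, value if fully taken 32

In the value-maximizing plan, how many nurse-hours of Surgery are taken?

9

Rank by value-to-size ratio: ER 32/7≈4.57, Surgery 15/18≈0.833, Burn 7/22≈0.318.
All 7 nurse-hours of ER fit (value 32) → 9 remain.
Fill the last 9 nurse-hours with part of Surgery: 9/18 of it earns 7.5.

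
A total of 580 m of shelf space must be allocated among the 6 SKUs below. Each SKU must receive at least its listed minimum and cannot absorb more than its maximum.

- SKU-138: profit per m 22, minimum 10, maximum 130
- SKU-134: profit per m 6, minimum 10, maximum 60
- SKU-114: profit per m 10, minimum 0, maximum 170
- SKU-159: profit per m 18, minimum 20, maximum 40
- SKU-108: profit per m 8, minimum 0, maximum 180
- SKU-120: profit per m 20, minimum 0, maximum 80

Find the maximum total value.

8140

Meeting every minimum uses 10+10+0+20+0+0 = 40 m, leaving 540.
Highest profit per m first: SKU-138 22 > SKU-120 20 > SKU-159 18 > SKU-114 10 > SKU-108 8 > SKU-134 6.
SKU-138 takes 120 more to reach its cap of 130 ; 420 left.
Give SKU-120 80 more to hit its cap of 80 ; 340 left.
Give SKU-159 20 more to hit its cap of 40 ; 320 left.
SKU-114 takes 170 more to reach its cap of 170 ; 150 left.
SKU-108: +150 (room for 180) → 150. Pool exhausted.
Total = 22×130 + 6×10 + 10×170 + 18×40 + 8×150 + 20×80 = 8140.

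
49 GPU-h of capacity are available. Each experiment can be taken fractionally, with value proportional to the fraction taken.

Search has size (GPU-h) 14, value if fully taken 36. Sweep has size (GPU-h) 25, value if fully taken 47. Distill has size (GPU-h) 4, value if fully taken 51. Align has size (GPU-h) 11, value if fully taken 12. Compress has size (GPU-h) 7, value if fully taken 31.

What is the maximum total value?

Rank by value-to-size ratio: Distill 51/4≈12.8, Compress 31/7≈4.43, Search 36/14≈2.57, Sweep 47/25≈1.88, Align 12/11≈1.09.
All 4 GPU-h of Distill fit (value 51) → 45 remain.
All 7 GPU-h of Compress fit (value 31) → 38 remain.
Take all of Search (14 GPU-h, value 36) → 24 GPU-h left.
Fill the last 24 GPU-h with part of Sweep: 24/25 of it earns 45.12.
Total value = 163.12.

163.12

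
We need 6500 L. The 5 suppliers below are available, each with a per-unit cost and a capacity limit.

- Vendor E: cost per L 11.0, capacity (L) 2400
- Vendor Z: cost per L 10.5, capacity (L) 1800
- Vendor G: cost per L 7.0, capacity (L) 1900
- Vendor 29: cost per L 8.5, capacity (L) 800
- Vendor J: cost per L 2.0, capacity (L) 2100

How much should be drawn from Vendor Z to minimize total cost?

Cheapest first:
Vendor J at 2.0: take all 2100 L ; 4400 still needed.
Vendor G at 7.0: take all 1900 L ; 2500 still needed.
Vendor 29 at 8.5: take all 800 L ; 1700 still needed.
Vendor Z (10.5): take the remaining 1700 ; done.
Vendor E: unused.

1700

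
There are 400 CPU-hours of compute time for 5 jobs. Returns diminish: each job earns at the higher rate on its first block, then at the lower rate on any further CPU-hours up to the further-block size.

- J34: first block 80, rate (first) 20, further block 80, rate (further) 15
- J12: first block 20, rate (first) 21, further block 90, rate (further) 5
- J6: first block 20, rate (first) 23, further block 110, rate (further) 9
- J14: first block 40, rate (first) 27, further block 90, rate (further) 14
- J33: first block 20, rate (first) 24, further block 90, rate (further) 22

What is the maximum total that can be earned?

Treat each block as its own option and order by rate: J14/T1 27 > J33/T1 24 > J6/T1 23 > J33/T2 22 > J12/T1 21 > J34/T1 20 > J34/T2 15 > J14/T2 14 > J6/T2 9 > J12/T2 5.
J14 T1 at 27: fill all 40 → 360 left.
J33 T1 at 24: fill all 20 → 340 left.
Fill J6 T1 block (20 at 23) → 320 left.
J33/T2 (22): +90 → 230 left.
J12/T1 (21): +20 → 210 left.
J34/T1 (20): +80 → 130 left.
J34/T2 (15): +80 → 50 left.
J14 T2 at 14: only 50 left, fill 50.
Total = 27×40 + 24×20 + 23×20 + 22×90 + 21×20 + 20×80 + 15×80 + 14×50 = 7920.

7920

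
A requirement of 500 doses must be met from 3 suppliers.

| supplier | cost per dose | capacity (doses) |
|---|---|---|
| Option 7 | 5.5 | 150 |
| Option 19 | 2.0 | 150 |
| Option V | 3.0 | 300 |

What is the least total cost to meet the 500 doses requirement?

1475

Fill from the cheapest supplier first.
Option 19 at 2.0: take all 150 doses ; 350 still needed.
Take 300 from Option V at 3.0 ; need 50 more.
Option 7 (5.5): take the remaining 50 ; done.
Cost = 150×2.0 + 300×3.0 + 50×5.5 = 1475.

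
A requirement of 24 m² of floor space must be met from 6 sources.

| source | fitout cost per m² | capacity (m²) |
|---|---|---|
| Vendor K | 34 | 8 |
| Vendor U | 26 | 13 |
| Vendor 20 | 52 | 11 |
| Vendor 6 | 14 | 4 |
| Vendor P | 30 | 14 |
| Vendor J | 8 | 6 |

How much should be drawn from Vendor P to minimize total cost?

1

Use sources in increasing cost order.
Take 6 from Vendor J at 8 ; need 18 more.
Vendor 6 (14): use full 4 ; 14 m² to go.
Vendor U (26): use full 13 ; 1 m² to go.
Take 1 from Vendor P at 30 to finish.
Vendor K, Vendor 20: unused.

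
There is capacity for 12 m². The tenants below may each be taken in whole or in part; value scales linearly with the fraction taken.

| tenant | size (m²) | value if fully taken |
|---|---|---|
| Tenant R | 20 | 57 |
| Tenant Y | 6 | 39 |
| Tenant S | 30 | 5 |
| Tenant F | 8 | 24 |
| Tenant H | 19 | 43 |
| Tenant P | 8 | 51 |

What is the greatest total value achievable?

77.25

Rank by value-to-size ratio: Tenant Y 39/6≈6.5, Tenant P 51/8≈6.38, Tenant F 24/8≈3, Tenant R 57/20≈2.85, Tenant H 43/19≈2.26, Tenant S 5/30≈0.167.
All 6 m² of Tenant Y fit (value 39) → 6 remain.
6 m² left: a 6/8 share of Tenant P gives 51×6/8 = 38.25.
Total value = 77.25.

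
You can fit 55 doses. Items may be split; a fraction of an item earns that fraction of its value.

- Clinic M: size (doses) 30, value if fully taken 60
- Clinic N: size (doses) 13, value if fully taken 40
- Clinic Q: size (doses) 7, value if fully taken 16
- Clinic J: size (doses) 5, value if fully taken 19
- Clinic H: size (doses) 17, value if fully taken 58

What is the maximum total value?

Rank by value-to-size ratio: Clinic J 19/5≈3.8, Clinic H 58/17≈3.41, Clinic N 40/13≈3.08, Clinic Q 16/7≈2.29, Clinic M 60/30≈2.
Clinic J: take in full, 5 doses for value 19 ; 50 left.
Take all of Clinic H (17 doses, value 58) ; 33 doses left.
Clinic N: take in full, 13 doses for value 40 ; 20 left.
Clinic Q: take in full, 7 doses for value 16 ; 13 left.
Only 13 doses remain; take 13/30 of Clinic M for value 60×13/30 = 26.
Total value = 159.

159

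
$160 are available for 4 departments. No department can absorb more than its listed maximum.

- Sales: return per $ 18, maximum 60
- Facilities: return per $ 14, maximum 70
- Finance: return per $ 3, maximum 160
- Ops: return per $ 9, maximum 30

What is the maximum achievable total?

Highest return per $ first: Sales 18 > Facilities 14 > Ops 9 > Finance 3.
Sales: +60 to 60 (cap) — 100 left.
Facilities: +70 to 70 (cap) — 30 left.
Ops takes 30 to reach its cap of 30 — 0 left.
Total = 18×60 + 14×70 + 9×30 = 2330.

2330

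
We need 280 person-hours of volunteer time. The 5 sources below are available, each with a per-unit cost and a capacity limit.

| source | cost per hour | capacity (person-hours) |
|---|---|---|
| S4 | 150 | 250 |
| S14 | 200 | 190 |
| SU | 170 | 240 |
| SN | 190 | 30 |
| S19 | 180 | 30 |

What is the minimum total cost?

Cheapest first:
S4 at 150: take all 250 person-hours ; 30 still needed.
SU (170): take the remaining 30 ; done.
S19, SN, S14: unused.
Cost = 250×150 + 30×170 = 42600.

42600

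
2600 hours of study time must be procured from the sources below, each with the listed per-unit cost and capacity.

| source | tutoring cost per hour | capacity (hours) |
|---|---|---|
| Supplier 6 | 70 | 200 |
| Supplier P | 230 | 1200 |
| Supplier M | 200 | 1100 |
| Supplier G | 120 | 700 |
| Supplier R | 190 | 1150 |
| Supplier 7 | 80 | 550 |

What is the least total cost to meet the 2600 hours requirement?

360500

Use sources in increasing cost order.
Supplier 6 at 70: take all 200 hours → 2400 still needed.
Take 550 from Supplier 7 at 80 → need 1850 more.
Supplier G (120): use full 700 → 1150 hours to go.
Supplier R at 190: take all 1150 hours → 0 still needed.
Supplier M, Supplier P: unused.
Cost = 200×70 + 550×80 + 700×120 + 1150×190 = 360500.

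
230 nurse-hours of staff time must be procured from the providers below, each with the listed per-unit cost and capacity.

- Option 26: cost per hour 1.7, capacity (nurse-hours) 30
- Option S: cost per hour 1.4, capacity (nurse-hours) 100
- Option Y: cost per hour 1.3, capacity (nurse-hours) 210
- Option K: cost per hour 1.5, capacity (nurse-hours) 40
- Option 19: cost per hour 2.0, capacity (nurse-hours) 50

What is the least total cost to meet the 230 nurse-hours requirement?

Fill from the cheapest provider first.
Option Y at 1.3: take all 210 nurse-hours → 20 still needed.
Option S at 1.4: take 20 of its 100 → requirement met.
Option K, Option 26, Option 19: unused.
Cost = 210×1.3 + 20×1.4 = 301.

301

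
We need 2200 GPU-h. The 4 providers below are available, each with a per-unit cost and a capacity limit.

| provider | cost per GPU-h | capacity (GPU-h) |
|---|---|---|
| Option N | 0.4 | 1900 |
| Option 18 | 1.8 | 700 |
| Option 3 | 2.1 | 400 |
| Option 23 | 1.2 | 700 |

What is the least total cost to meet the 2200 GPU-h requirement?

Fill from the cheapest provider first.
Take 1900 from Option N at 0.4 → need 300 more.
Option 23 (1.2): take the remaining 300 → done.
Option 18, Option 3: unused.
Cost = 1900×0.4 + 300×1.2 = 1120.

1120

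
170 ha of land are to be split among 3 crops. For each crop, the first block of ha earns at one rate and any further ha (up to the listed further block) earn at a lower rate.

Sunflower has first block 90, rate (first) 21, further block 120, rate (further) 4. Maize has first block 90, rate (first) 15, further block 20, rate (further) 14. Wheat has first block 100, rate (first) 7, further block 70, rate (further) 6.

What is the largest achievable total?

3090

Order all 6 blocks by rate: Sunflower/T1 21 > Maize/T1 15 > Maize/T2 14 > Wheat/T1 7 > Wheat/T2 6 > Sunflower/T2 4.
Sunflower T1 at 21: fill all 90 ; 80 left.
80 remain; put them into Maize T1 at 15.
Total = 21×90 + 15×80 = 3090.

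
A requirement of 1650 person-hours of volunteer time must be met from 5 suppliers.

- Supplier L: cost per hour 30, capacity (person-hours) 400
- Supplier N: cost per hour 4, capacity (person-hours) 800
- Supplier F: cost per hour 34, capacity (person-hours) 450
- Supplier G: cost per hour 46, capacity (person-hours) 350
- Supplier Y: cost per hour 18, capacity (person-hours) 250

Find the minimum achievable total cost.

Use suppliers in increasing cost order.
Supplier N at 4: take all 800 person-hours ; 850 still needed.
Take 250 from Supplier Y at 18 ; need 600 more.
Supplier L (30): use full 400 ; 200 person-hours to go.
Supplier F (34): take the remaining 200 ; done.
Supplier G: unused.
Cost = 800×4 + 250×18 + 400×30 + 200×34 = 26500.

26500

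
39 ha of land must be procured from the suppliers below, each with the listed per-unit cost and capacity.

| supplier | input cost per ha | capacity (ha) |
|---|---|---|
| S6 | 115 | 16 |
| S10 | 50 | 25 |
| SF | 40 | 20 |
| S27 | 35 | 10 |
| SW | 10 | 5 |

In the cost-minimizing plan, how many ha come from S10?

Cheapest first:
Take 5 from SW at 10 — need 34 more.
S27 (35): use full 10 — 24 ha to go.
Take 20 from SF at 40 — need 4 more.
S10 at 50: take 4 of its 25 — requirement met.
S6: unused.

4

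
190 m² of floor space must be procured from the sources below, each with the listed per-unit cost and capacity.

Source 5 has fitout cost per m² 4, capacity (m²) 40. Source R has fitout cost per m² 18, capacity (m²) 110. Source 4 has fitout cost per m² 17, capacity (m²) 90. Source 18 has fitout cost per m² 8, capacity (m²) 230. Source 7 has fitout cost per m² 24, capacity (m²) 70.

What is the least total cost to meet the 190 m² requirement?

1360

Use sources in increasing cost order.
Source 5 at 4: take all 40 m² — 150 still needed.
Source 18 (8): take the remaining 150 — done.
Source 4, Source R, Source 7: unused.
Cost = 40×4 + 150×8 = 1360.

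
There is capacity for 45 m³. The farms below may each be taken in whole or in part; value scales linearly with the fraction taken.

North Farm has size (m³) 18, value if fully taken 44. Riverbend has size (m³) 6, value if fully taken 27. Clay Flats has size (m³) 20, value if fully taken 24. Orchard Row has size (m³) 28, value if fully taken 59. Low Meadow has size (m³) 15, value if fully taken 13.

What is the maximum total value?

Best value per unit of size first: Riverbend 27/6≈4.5, North Farm 44/18≈2.44, Orchard Row 59/28≈2.11, Clay Flats 24/20≈1.2, Low Meadow 13/15≈0.867.
Take all of Riverbend (6 m³, value 27) ; 39 m³ left.
Take all of North Farm (18 m³, value 44) ; 21 m³ left.
Fill the last 21 m³ with part of Orchard Row: 21/28 of it earns 44.25.
Total value = 115.25.

115.25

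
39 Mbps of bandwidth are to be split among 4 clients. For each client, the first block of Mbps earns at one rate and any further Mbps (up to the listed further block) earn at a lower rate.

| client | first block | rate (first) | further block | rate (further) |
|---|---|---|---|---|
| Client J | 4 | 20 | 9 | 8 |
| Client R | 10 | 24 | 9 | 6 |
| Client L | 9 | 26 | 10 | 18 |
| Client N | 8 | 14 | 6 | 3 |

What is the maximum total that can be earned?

Treat each block as its own option and order by rate: Client L/tier1 26 > Client R/tier1 24 > Client J/tier1 20 > Client L/tier2 18 > Client N/tier1 14 > Client J/tier2 8 > Client R/tier2 6 > Client N/tier2 3.
Client L tier1 at 26: fill all 9 ; 30 left.
Client R tier1 at 24: fill all 10 ; 20 left.
Client J/tier1 (20): +4 ; 16 left.
Client L tier2 at 18: fill all 10 ; 6 left.
6 remain; put them into Client N tier1 at 14.
Total = 26×9 + 24×10 + 20×4 + 18×10 + 14×6 = 818.

818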